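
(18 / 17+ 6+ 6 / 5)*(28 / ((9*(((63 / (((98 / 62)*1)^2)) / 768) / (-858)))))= -54846984192 / 81685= -671444.99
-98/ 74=-49/ 37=-1.32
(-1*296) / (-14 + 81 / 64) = 18944 / 815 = 23.24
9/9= 1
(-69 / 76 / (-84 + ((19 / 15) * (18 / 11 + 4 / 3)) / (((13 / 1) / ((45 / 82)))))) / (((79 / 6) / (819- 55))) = 463610862 / 737833061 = 0.63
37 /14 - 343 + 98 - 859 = -15419 /14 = -1101.36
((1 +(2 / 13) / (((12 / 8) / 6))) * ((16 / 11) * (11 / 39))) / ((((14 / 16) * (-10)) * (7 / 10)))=-128 / 1183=-0.11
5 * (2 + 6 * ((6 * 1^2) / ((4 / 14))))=640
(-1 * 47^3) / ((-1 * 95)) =103823 / 95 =1092.87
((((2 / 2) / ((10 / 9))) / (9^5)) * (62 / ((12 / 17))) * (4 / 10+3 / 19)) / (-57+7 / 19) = -27931 / 2117890800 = -0.00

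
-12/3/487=-0.01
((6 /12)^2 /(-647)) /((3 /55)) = -55 /7764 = -0.01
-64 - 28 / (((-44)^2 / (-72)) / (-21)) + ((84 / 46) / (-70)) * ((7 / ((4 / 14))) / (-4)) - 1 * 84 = -169.71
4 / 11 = 0.36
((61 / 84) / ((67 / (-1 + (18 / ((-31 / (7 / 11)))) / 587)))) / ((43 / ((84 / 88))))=-12217873 / 50747939176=-0.00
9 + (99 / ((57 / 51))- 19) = 1493 / 19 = 78.58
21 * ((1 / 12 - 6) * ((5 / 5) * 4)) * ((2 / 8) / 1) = -497 / 4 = -124.25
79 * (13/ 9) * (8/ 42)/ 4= 1027/ 189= 5.43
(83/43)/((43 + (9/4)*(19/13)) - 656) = -4316/1363315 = -0.00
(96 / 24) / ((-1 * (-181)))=4 / 181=0.02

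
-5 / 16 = -0.31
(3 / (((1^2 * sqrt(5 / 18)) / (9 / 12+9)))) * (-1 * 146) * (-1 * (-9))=-230607 * sqrt(10) / 10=-72924.34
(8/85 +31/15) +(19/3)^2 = 32338/765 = 42.27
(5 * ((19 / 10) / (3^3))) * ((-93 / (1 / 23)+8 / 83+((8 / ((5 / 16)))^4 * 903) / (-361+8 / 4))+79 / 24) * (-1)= 9192385786559639 / 24135570000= 380864.67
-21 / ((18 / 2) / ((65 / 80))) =-91 / 48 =-1.90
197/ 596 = 0.33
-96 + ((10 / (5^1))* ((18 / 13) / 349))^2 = -1976098128 / 20584369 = -96.00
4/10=2/5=0.40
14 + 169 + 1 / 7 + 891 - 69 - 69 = 6553 / 7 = 936.14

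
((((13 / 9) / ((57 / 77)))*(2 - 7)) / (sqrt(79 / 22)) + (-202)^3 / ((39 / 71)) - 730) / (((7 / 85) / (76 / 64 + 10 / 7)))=-148728451055 / 312 - 17807075*sqrt(1738) / 4539024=-476693916.93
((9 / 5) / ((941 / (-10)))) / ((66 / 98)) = -294 / 10351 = -0.03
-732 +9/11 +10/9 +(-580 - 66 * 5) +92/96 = -1639.11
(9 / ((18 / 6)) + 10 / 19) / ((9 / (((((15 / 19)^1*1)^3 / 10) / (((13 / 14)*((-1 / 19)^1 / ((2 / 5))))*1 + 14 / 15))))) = 1055250 / 44398307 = 0.02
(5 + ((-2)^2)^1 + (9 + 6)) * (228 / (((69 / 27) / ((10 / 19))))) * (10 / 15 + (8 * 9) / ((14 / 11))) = 10385280 / 161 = 64504.84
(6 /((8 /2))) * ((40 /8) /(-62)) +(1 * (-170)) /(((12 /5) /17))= -447995 /372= -1204.29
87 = 87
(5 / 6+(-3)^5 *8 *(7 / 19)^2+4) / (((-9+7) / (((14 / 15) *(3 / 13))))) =302113 / 10830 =27.90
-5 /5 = -1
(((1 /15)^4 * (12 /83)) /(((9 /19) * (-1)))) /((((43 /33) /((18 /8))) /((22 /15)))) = -4598 /301134375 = -0.00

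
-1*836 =-836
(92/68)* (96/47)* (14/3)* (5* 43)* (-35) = -77537600/799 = -97043.30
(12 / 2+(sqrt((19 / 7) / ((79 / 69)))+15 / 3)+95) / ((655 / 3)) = 3*sqrt(724983) / 362215+318 / 655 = 0.49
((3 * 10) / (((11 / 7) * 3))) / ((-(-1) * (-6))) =-35 / 33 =-1.06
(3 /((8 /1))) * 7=21 /8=2.62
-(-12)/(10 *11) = 6/55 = 0.11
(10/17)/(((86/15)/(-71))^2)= 90.21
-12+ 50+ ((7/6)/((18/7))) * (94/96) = 199295/5184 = 38.44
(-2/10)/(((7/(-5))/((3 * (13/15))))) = 13/35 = 0.37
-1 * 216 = -216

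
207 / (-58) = -207 / 58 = -3.57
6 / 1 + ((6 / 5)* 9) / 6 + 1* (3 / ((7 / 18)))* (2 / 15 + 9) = 2739 / 35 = 78.26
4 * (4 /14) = 1.14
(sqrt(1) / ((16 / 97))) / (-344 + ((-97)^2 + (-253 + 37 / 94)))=4559 / 6626920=0.00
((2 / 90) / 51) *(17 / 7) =1 / 945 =0.00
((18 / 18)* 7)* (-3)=-21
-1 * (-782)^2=-611524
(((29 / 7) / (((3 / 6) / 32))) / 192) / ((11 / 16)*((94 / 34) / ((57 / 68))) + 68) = 2204 / 112147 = 0.02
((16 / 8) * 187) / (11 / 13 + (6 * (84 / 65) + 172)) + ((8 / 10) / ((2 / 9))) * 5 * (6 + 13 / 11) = 1304636 / 9933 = 131.34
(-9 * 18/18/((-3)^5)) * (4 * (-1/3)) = -4/81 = -0.05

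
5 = 5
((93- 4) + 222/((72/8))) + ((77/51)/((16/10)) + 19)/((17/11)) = 126.57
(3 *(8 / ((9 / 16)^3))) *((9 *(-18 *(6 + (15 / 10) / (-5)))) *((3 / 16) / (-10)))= 58368 / 25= 2334.72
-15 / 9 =-1.67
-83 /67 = -1.24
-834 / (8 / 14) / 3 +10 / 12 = -1457 / 3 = -485.67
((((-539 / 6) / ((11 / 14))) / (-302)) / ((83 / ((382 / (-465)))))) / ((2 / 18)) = -65513 / 1942615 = -0.03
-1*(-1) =1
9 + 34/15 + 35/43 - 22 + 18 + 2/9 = 16066/1935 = 8.30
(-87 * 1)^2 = 7569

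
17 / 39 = 0.44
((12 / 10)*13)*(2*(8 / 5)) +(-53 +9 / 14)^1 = -853 / 350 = -2.44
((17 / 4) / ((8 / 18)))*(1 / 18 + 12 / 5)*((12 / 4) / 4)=11271 / 640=17.61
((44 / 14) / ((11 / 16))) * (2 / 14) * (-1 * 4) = -128 / 49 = -2.61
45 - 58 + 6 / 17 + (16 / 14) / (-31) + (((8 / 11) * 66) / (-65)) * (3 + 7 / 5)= -19102659 / 1198925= -15.93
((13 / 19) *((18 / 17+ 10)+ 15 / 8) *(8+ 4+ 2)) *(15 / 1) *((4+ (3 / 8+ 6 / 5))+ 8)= 260752401 / 10336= 25227.59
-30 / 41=-0.73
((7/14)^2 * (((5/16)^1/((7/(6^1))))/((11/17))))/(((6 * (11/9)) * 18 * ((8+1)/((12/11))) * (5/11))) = 17/81312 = 0.00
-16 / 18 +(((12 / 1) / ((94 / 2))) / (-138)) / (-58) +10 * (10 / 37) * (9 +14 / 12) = 277564379 / 10439217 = 26.59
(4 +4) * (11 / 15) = 88 / 15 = 5.87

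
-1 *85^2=-7225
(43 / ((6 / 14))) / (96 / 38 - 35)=-3.09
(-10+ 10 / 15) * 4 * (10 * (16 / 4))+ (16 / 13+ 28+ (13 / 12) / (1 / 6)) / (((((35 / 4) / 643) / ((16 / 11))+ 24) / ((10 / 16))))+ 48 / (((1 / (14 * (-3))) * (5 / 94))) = -7589748025148 / 192666435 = -39393.20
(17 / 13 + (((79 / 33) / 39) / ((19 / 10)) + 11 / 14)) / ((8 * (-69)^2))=727721 / 13039122096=0.00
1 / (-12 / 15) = -5 / 4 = -1.25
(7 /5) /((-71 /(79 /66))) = -553 /23430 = -0.02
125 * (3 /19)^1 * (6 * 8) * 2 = 36000 /19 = 1894.74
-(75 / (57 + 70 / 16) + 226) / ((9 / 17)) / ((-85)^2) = -111566 / 1878075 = -0.06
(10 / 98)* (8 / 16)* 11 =55 / 98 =0.56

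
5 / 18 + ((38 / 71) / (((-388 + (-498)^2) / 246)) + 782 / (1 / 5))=154677533953 / 39556656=3910.28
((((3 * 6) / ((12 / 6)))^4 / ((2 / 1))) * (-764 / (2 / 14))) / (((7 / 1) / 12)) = -30075624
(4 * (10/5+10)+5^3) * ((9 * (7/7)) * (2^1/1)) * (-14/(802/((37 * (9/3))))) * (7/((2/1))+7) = -25405569/401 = -63355.53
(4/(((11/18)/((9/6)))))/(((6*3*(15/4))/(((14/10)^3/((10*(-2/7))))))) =-0.14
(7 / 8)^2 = 49 / 64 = 0.77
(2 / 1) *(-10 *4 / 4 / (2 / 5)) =-50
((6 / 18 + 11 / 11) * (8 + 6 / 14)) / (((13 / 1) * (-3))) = -236 / 819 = -0.29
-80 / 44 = -20 / 11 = -1.82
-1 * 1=-1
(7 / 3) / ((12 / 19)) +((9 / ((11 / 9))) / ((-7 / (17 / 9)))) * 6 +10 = 1.77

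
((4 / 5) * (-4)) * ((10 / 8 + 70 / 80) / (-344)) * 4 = 0.08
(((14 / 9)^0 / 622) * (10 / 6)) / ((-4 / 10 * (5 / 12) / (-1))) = 5 / 311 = 0.02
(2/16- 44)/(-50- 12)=351/496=0.71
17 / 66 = 0.26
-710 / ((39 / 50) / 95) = -86474.36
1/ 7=0.14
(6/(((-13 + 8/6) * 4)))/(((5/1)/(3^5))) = -2187/350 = -6.25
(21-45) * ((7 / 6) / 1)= -28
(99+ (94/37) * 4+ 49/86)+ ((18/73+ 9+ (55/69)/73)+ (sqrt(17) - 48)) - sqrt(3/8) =74.50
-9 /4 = -2.25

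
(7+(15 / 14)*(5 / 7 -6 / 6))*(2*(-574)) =-53792 / 7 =-7684.57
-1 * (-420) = 420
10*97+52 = 1022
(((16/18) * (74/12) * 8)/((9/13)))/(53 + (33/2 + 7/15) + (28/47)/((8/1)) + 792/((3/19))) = 3617120/290438379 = 0.01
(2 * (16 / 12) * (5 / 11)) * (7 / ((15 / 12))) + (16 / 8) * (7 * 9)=4382 / 33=132.79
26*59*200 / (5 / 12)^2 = 1767168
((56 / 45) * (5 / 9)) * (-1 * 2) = -112 / 81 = -1.38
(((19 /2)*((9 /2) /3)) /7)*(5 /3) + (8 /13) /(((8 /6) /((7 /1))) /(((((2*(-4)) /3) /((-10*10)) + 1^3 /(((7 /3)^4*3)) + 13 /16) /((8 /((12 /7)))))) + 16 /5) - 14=-37136465211 /3549590044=-10.46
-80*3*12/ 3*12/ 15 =-768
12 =12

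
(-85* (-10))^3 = 614125000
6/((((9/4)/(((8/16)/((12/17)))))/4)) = 68/9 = 7.56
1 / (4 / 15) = 15 / 4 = 3.75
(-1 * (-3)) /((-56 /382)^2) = 109443 /784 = 139.60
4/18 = 2/9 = 0.22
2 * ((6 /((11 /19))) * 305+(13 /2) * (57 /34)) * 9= 21352599 /374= 57092.51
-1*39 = -39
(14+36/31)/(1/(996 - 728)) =125960/31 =4063.23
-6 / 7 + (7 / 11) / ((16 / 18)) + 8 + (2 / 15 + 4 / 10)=77543 / 9240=8.39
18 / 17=1.06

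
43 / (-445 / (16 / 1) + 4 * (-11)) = -688 / 1149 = -0.60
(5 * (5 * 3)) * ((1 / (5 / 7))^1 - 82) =-6045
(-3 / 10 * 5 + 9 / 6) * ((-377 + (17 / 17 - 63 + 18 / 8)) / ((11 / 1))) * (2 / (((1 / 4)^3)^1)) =0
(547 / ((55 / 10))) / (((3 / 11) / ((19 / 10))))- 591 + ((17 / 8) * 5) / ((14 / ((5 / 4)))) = 690919 / 6720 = 102.82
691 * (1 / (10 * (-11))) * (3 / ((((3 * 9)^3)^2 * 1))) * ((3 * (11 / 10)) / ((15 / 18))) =-691 / 3587226750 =-0.00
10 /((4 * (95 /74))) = 1.95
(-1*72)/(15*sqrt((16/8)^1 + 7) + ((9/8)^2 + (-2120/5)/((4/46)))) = 4608/309103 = 0.01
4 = 4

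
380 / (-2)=-190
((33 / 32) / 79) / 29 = 33 / 73312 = 0.00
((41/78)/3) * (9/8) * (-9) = -369/208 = -1.77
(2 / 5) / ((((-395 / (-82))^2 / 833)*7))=1600312 / 780125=2.05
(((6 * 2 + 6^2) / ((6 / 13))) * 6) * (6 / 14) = 1872 / 7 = 267.43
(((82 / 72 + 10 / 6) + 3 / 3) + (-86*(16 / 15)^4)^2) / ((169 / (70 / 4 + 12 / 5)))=25293163749722311 / 17325140625000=1459.91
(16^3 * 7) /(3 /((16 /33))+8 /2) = 458752 /163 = 2814.43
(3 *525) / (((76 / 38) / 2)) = 1575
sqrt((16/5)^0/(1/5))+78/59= 78/59+sqrt(5)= 3.56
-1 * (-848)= 848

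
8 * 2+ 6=22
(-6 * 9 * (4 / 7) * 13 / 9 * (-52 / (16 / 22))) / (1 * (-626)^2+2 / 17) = 189618 / 23316629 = 0.01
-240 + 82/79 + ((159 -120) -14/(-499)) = -7881597/39421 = -199.93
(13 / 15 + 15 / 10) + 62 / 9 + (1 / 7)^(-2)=5243 / 90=58.26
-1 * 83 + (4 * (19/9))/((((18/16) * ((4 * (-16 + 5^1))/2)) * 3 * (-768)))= -10649213/128304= -83.00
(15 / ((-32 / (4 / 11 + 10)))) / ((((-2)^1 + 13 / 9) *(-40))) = -1539 / 7040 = -0.22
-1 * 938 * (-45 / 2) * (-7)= -147735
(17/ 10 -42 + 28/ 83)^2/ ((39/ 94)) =51708580367/ 13433550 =3849.21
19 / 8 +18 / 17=3.43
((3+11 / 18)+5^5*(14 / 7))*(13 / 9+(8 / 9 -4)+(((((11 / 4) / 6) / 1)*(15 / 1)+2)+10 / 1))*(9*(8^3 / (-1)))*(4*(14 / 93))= -83308906240 / 279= -298598230.25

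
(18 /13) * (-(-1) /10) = 9 /65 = 0.14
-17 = -17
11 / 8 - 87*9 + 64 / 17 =-105789 / 136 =-777.86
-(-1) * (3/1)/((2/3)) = 4.50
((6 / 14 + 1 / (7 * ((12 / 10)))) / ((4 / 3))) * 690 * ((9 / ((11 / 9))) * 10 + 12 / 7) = 23019435 / 1078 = 21353.84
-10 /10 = -1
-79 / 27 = -2.93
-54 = -54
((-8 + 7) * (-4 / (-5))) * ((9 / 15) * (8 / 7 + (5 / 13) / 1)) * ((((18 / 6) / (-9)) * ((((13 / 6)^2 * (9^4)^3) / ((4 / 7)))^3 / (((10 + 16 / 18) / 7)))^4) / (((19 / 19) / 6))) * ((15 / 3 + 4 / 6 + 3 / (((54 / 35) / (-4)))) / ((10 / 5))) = -181138936417005016494294415266435756203487942066766501679487276971124454691784138756979601899696242571677903761089927839483386755683500893166503410367998692209728417 / 28147497671065600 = -6435347771720679208381967000000000000000000000000000000000000000000000000000000000000000000000000000000000000000000000000000000000000000000000000000.00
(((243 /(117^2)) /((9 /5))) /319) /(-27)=-5 /4366791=-0.00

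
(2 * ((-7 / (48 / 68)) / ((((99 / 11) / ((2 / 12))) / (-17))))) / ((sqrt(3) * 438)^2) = 0.00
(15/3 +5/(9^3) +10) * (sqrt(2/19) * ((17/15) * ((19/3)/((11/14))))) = 520744 * sqrt(38)/72171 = 44.48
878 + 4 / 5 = 4394 / 5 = 878.80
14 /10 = 7 /5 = 1.40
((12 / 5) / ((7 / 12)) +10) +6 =704 / 35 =20.11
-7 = -7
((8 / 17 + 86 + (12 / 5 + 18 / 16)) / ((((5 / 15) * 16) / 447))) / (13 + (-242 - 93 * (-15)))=82065177 / 12686080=6.47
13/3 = 4.33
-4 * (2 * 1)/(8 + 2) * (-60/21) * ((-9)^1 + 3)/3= -4.57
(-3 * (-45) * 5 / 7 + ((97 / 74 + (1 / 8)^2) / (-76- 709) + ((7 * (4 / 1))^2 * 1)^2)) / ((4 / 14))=7999256938973 / 3717760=2151633.49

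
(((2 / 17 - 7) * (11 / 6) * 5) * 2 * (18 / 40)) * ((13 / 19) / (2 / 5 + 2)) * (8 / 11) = -7605 / 646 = -11.77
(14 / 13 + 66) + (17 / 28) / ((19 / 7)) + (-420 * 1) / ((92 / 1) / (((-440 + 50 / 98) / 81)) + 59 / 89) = 2871735832651 / 30852875716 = 93.08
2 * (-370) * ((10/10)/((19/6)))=-4440/19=-233.68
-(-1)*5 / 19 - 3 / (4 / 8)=-109 / 19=-5.74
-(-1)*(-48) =-48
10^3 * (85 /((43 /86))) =170000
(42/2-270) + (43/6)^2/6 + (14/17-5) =-898231/3672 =-244.62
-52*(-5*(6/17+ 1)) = 5980/17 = 351.76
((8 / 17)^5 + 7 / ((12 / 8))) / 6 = 9988151 / 12778713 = 0.78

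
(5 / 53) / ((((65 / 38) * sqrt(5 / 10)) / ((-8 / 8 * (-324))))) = 12312 * sqrt(2) / 689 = 25.27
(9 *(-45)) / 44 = -405 / 44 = -9.20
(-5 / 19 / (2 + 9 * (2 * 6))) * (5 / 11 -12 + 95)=-459 / 2299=-0.20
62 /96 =0.65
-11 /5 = -2.20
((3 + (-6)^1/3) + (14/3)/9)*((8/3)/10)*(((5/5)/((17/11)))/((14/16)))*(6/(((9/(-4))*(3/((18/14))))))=-115456/337365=-0.34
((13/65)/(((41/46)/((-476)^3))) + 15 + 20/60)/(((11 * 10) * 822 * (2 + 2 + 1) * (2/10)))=-7441657429/27804150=-267.65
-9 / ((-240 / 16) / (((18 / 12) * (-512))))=-2304 / 5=-460.80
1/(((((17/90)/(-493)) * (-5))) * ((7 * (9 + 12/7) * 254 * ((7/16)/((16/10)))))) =11136/111125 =0.10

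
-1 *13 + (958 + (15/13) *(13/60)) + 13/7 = 26519/28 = 947.11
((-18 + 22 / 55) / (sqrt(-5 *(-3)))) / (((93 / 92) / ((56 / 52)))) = -113344 *sqrt(15) / 90675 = -4.84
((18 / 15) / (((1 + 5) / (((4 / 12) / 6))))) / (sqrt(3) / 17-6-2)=-1156 / 832185-17 *sqrt(3) / 1664370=-0.00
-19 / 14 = -1.36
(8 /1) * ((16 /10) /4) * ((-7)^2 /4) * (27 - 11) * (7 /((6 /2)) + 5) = 68992 /15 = 4599.47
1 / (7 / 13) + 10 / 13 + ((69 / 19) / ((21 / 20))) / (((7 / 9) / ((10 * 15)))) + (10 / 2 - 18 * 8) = 6422470 / 12103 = 530.65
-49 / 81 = -0.60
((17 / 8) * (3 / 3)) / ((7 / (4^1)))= 17 / 14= 1.21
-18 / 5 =-3.60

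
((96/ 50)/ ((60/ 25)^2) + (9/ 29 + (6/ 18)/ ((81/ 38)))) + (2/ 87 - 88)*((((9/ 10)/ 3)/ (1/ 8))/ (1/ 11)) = -81808378/ 35235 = -2321.79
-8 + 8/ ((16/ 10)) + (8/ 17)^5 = -4226803/ 1419857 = -2.98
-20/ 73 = -0.27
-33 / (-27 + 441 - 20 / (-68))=-561 / 7043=-0.08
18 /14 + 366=2571 /7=367.29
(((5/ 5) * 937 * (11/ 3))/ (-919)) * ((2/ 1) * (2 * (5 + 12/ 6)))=-288596/ 2757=-104.68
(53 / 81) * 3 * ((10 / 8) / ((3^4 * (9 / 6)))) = 265 / 13122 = 0.02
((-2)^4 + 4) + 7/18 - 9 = 205/18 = 11.39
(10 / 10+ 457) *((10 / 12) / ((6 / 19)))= 21755 / 18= 1208.61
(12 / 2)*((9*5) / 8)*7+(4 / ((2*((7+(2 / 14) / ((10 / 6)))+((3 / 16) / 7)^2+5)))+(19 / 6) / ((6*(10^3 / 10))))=236.42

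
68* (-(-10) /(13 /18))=12240 /13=941.54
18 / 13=1.38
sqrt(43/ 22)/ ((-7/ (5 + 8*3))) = -29*sqrt(946)/ 154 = -5.79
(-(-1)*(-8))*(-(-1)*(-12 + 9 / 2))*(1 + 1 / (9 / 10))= 380 / 3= 126.67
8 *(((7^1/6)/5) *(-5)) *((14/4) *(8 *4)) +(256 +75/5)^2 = 217187/3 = 72395.67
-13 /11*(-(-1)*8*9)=-936 /11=-85.09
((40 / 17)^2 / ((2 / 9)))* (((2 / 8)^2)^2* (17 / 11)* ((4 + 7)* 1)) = 225 / 136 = 1.65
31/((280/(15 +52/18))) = 713/360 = 1.98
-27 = -27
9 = 9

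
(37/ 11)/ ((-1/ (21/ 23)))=-777/ 253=-3.07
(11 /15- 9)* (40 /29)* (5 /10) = -496 /87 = -5.70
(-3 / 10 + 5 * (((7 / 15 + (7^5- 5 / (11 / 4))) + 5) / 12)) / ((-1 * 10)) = -13868191 / 19800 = -700.41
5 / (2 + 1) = 5 / 3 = 1.67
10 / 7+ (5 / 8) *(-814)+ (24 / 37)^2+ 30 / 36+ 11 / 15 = -290556953 / 574980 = -505.33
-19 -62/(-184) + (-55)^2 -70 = 270143/92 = 2936.34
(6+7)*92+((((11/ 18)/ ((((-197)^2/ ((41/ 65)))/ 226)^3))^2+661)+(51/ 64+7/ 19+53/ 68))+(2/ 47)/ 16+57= 38852932305631030932882106697748822316518891859231/ 20278705441956810104885231997969705863109000000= 1915.95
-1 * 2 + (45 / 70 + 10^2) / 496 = -12479 / 6944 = -1.80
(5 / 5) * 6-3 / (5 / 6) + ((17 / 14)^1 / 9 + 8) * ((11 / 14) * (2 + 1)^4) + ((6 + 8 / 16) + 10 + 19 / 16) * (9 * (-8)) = -753.37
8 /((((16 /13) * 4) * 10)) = 13 /80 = 0.16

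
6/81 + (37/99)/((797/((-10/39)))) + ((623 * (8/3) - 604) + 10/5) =3260026114/3077217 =1059.41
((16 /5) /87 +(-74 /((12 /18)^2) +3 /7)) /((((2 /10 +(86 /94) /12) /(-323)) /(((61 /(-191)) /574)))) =-49282488589 /456241891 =-108.02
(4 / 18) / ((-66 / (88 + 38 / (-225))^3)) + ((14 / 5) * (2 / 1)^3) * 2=-7566226058728 / 3383015625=-2236.53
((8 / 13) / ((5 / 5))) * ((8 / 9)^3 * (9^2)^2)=36864 / 13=2835.69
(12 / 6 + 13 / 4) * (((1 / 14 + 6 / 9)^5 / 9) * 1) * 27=28629151 / 8297856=3.45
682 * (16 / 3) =10912 / 3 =3637.33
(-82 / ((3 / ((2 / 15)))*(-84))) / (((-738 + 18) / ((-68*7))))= 697 / 24300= 0.03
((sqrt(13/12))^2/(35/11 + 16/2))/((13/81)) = 99/164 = 0.60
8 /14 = 4 /7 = 0.57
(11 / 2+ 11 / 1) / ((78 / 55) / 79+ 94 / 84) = 14.51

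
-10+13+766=769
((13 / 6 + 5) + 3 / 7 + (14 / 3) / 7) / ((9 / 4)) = 694 / 189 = 3.67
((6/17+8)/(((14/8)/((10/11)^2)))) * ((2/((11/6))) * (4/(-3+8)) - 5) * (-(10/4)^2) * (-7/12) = -4029250/67881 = -59.36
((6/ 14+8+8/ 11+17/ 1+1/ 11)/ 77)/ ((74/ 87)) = 175827/ 438746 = 0.40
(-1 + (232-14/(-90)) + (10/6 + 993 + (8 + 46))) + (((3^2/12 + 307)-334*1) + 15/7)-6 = 1574641/1260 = 1249.72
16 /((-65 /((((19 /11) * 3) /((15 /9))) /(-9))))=304 /3575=0.09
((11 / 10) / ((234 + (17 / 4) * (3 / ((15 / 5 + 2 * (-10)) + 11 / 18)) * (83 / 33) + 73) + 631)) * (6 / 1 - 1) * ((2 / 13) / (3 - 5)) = -35695 / 78973973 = -0.00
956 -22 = 934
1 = 1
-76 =-76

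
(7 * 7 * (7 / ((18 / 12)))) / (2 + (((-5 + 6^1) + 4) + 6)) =686 / 39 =17.59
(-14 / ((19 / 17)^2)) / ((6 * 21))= -289 / 3249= -0.09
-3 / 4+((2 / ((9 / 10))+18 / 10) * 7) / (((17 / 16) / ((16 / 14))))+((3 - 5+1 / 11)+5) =1098187 / 33660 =32.63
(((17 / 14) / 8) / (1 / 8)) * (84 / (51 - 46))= 102 / 5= 20.40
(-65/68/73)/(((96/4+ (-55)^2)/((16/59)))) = -260/223244731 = -0.00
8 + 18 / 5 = 58 / 5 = 11.60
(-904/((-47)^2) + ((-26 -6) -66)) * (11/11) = -217386/2209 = -98.41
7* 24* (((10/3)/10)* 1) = 56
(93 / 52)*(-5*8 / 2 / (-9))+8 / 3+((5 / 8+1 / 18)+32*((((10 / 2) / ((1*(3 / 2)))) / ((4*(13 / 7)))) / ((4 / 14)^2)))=171493 / 936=183.22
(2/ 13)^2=4/ 169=0.02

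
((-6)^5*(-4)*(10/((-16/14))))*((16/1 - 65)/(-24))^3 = -37059435/16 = -2316214.69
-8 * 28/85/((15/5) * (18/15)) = -112/153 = -0.73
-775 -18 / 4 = -779.50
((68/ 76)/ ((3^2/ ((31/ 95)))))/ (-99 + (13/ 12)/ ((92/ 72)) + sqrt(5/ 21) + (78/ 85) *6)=-348336473702/ 994773126556729- 1611365740 *sqrt(105)/ 8952958139010561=-0.00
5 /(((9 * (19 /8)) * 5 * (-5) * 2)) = -4 /855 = -0.00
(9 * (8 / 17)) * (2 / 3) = 48 / 17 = 2.82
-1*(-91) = 91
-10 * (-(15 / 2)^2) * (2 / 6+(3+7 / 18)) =2093.75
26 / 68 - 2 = -55 / 34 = -1.62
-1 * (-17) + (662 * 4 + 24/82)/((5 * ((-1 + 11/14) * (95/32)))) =-9530123/11685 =-815.59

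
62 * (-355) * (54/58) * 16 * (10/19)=-95083200/551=-172564.79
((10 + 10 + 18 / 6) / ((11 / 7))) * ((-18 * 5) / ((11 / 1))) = -14490 / 121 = -119.75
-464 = -464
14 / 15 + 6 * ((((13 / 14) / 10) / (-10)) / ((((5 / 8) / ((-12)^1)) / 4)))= 13682 / 2625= 5.21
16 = 16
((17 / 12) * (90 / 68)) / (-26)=-15 / 208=-0.07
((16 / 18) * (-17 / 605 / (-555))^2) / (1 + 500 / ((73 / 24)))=168776 / 12250517234360625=0.00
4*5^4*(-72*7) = -1260000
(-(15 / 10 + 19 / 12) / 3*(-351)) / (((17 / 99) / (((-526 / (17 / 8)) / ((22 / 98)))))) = -669453876 / 289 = -2316449.40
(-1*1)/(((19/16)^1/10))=-8.42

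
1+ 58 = 59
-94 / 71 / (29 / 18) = -0.82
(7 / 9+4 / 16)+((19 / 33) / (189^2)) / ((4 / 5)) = 1211561 / 1178793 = 1.03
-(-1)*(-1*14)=-14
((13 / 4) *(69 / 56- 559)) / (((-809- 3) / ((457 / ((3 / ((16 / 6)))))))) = 185567135 / 204624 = 906.87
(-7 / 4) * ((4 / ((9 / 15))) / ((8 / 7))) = -245 / 24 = -10.21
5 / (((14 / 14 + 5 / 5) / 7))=35 / 2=17.50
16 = 16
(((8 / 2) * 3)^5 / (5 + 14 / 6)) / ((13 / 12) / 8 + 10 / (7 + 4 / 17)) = 489701376 / 21901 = 22359.77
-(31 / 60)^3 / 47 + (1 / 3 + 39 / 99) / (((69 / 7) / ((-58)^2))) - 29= 562998694877 / 2568456000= 219.20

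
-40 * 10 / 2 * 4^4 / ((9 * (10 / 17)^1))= -87040 / 9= -9671.11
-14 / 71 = -0.20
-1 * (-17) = 17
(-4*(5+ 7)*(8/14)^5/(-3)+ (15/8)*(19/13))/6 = 6493931/10487568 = 0.62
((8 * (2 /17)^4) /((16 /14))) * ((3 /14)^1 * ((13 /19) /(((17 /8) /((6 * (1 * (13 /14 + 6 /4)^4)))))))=14976 /775523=0.02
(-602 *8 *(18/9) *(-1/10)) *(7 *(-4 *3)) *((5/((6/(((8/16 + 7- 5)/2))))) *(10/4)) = -210700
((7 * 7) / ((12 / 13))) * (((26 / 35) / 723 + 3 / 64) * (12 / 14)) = 1008527 / 462720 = 2.18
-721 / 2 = -360.50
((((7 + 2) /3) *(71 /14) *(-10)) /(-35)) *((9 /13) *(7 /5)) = 1917 /455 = 4.21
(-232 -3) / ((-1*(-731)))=-235 / 731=-0.32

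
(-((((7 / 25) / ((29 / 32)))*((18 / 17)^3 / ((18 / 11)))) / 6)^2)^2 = 313428044617661546496 / 160967827566446324156640625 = 0.00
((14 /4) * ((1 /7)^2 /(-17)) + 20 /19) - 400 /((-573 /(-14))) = -22606607 /2591106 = -8.72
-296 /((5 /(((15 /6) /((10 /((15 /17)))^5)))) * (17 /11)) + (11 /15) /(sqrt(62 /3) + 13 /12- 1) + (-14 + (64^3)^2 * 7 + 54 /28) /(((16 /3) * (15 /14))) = 176 * sqrt(186) /14875 + 28447067059093434286347 /337925966000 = 84181358999.65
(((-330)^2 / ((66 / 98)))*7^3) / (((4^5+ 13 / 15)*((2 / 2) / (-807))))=-671380825500 / 15373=-43672726.57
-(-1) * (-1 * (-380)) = 380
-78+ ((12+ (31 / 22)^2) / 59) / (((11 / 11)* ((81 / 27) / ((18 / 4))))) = -4434429 / 57112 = -77.64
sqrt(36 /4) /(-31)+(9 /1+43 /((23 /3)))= 10347 /713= 14.51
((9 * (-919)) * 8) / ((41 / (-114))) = 7543152 / 41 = 183979.32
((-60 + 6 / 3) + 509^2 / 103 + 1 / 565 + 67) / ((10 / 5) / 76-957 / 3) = -5582375674 / 705381595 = -7.91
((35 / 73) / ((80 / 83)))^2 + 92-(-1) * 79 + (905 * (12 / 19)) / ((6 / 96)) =241486339675 / 25920256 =9316.51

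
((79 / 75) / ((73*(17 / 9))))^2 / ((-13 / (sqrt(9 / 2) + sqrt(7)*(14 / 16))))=-393183*sqrt(7) / 100105265000- 168507*sqrt(2) / 25026316250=-0.00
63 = 63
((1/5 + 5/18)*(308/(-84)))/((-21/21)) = 473/270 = 1.75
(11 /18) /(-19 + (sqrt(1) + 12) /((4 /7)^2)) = 88 /2997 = 0.03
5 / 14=0.36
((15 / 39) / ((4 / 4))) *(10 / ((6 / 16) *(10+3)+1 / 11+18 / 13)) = 880 / 1453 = 0.61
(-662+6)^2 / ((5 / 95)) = 8176384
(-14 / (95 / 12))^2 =28224 / 9025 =3.13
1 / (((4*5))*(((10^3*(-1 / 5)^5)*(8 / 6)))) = -15 / 128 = -0.12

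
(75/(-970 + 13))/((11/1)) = -0.01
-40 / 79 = -0.51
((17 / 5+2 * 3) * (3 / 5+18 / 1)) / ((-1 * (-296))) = 4371 / 7400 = 0.59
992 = 992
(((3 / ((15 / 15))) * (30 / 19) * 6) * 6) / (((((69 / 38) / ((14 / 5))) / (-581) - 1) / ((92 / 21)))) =-230912640 / 309437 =-746.23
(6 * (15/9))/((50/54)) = 10.80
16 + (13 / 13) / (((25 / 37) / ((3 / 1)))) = 511 / 25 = 20.44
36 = 36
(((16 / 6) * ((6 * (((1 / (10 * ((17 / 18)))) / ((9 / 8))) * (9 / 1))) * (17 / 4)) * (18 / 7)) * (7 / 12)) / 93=144 / 155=0.93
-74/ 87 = -0.85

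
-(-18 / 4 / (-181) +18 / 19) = -6687 / 6878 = -0.97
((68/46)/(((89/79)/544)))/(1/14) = 20456576/2047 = 9993.44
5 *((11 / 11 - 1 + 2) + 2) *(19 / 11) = 380 / 11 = 34.55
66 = 66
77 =77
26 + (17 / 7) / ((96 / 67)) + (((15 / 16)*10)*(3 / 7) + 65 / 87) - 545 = -9988381 / 19488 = -512.54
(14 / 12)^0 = 1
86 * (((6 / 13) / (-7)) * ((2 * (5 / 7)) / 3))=-1720 / 637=-2.70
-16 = -16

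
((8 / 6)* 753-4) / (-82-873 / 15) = -5000 / 701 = -7.13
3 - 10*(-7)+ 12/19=1399/19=73.63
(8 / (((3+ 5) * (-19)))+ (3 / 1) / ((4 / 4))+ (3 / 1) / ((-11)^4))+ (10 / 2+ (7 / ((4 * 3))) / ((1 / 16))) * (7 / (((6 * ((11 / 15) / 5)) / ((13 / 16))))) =2552611913 / 26705184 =95.58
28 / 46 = 14 / 23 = 0.61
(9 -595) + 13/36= -21083/36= -585.64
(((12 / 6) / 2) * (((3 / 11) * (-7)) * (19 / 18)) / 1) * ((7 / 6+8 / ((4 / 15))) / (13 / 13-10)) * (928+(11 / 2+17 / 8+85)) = 18461065 / 2592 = 7122.32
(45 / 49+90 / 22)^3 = 19683000000 / 156590819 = 125.70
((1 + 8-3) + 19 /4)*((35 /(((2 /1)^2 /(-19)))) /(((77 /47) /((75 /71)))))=-14399625 /12496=-1152.34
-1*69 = -69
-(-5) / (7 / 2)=10 / 7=1.43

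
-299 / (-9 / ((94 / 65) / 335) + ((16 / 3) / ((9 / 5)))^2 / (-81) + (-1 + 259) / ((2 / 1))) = 0.15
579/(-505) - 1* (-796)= 794.85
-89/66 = -1.35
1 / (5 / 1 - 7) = -1 / 2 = -0.50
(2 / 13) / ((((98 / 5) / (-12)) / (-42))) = 360 / 91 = 3.96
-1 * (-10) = 10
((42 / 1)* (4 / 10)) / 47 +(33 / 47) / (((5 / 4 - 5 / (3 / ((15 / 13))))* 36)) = 1621 / 4935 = 0.33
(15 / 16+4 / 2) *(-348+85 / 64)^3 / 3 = -513326409180541 / 12582912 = -40795517.70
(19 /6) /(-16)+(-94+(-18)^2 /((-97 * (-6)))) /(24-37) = 846185 /121056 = 6.99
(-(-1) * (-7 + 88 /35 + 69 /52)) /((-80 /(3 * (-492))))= -58.28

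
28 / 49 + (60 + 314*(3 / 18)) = 112.90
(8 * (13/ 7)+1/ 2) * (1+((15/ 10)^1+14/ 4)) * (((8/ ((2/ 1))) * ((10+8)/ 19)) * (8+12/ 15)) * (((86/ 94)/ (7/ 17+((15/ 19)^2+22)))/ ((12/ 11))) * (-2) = -1734347208/ 7751569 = -223.74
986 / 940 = 493 / 470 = 1.05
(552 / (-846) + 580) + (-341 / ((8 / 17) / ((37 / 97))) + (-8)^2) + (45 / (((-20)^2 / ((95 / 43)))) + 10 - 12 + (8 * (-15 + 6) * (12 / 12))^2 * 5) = 247337775553 / 9409776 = 26285.19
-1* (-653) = 653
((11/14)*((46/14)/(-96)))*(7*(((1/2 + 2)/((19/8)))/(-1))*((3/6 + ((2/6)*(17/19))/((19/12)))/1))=89815/658464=0.14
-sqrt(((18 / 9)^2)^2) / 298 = -2 / 149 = -0.01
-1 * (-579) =579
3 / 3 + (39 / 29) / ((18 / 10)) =152 / 87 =1.75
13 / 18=0.72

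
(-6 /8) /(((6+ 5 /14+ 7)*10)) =-21 /3740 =-0.01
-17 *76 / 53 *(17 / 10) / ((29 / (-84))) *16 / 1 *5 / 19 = 776832 / 1537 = 505.42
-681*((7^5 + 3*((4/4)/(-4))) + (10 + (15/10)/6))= -22904073/2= -11452036.50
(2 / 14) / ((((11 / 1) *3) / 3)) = 1 / 77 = 0.01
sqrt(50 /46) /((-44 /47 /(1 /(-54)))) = 235*sqrt(23) /54648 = 0.02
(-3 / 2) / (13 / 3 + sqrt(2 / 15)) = -585 / 1678 + 9 * sqrt(30) / 1678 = -0.32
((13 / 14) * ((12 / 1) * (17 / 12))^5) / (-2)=-18458141 / 28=-659219.32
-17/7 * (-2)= 34/7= 4.86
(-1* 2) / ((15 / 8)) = -16 / 15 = -1.07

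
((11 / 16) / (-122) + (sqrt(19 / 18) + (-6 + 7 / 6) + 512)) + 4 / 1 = 512.19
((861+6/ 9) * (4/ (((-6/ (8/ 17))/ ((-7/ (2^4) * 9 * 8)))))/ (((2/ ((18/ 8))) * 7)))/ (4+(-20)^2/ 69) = 139.69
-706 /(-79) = 8.94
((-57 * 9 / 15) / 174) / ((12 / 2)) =-19 / 580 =-0.03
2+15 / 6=9 / 2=4.50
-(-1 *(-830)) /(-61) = 830 /61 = 13.61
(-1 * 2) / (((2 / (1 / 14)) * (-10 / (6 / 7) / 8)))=12 / 245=0.05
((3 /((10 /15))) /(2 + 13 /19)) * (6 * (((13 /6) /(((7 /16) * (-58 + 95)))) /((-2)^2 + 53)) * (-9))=-936 /4403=-0.21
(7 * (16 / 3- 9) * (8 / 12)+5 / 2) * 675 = -19725 / 2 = -9862.50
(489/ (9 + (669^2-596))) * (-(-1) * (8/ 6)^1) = 326/ 223487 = 0.00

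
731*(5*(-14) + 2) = -49708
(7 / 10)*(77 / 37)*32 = 8624 / 185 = 46.62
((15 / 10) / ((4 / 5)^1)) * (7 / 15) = 7 / 8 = 0.88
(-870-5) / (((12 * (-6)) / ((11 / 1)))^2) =-105875 / 5184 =-20.42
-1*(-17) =17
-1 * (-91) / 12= 91 / 12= 7.58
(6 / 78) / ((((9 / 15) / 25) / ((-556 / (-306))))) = 34750 / 5967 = 5.82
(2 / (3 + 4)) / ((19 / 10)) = 20 / 133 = 0.15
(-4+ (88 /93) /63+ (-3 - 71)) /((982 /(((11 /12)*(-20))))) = 12565135 /8630307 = 1.46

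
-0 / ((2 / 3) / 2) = 0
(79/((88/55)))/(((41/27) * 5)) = 2133/328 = 6.50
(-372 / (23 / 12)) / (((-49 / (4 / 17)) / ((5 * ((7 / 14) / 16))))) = 2790 / 19159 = 0.15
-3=-3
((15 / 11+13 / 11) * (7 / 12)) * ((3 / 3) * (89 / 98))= 89 / 66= 1.35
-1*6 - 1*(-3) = -3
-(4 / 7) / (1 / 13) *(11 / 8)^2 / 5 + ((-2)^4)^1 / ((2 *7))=-933 / 560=-1.67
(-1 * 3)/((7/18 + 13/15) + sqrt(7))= 30510/43931 - 24300 * sqrt(7)/43931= -0.77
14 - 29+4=-11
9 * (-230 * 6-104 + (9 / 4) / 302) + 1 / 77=-1242314251 / 93016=-13355.92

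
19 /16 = 1.19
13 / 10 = 1.30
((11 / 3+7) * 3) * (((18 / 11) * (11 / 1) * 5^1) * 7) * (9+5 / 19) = 3548160 / 19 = 186745.26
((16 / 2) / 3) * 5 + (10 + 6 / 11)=788 / 33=23.88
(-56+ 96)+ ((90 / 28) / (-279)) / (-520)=1805441 / 45136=40.00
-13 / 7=-1.86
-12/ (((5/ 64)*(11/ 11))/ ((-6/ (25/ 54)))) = 248832/ 125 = 1990.66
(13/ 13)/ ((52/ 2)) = 0.04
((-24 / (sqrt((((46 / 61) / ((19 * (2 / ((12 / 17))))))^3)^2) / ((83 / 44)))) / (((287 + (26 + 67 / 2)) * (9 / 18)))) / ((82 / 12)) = -634855906379941 / 45632528172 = -13912.35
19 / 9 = 2.11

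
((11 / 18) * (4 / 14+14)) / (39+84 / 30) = 250 / 1197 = 0.21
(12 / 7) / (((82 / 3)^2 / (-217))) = -837 / 1681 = -0.50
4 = 4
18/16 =9/8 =1.12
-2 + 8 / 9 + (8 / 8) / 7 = -61 / 63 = -0.97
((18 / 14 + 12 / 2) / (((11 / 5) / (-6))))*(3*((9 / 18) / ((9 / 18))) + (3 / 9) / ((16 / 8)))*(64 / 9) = -103360 / 231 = -447.45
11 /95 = 0.12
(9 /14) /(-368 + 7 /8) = -12 /6853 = -0.00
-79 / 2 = -39.50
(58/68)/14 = 29/476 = 0.06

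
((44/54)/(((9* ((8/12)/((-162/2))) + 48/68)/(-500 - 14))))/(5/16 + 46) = -1537888/107445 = -14.31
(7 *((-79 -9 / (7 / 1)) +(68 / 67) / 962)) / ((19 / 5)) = -90556680 / 612313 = -147.89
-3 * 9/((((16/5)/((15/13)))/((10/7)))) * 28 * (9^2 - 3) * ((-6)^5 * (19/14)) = 2243862000/7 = 320551714.29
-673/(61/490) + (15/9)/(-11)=-10882715/2013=-5406.22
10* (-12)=-120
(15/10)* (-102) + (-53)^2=2656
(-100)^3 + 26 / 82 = -40999987 / 41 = -999999.68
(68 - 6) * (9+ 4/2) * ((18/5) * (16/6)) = 6547.20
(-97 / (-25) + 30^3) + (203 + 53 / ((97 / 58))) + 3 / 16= 1056863819 / 38800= 27238.76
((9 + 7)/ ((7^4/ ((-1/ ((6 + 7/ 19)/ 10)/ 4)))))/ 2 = -380/ 290521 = -0.00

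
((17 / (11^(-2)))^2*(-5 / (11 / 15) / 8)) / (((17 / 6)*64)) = -5091075 / 256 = -19887.01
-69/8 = -8.62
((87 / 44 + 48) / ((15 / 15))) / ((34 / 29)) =63771 / 1496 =42.63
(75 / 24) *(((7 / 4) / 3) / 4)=175 / 384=0.46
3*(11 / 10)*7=23.10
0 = 0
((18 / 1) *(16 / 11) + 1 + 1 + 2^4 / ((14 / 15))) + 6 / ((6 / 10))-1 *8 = 3644 / 77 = 47.32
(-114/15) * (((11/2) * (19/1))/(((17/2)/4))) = -31768/85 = -373.74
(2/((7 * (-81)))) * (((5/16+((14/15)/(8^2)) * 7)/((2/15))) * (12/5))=-199/7560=-0.03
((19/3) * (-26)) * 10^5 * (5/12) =-61750000/9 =-6861111.11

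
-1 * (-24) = 24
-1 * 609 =-609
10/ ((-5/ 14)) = -28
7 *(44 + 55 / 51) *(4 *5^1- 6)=225302 / 51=4417.69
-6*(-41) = 246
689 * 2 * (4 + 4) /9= 11024 /9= 1224.89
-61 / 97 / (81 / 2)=-122 / 7857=-0.02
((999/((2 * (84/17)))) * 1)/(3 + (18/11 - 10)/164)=2553111/74480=34.28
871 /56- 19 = -193 /56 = -3.45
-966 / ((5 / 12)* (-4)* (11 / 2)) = 5796 / 55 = 105.38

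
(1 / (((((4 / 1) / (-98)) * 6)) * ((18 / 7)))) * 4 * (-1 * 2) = 343 / 27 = 12.70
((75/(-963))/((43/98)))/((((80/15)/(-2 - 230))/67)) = 2380175/4601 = 517.32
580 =580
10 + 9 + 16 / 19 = 377 / 19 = 19.84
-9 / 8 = -1.12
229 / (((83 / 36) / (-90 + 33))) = -469908 / 83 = -5661.54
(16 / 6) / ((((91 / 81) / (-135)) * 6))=-4860 / 91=-53.41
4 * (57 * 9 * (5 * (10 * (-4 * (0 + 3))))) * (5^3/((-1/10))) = 1539000000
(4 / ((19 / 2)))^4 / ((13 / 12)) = 49152 / 1694173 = 0.03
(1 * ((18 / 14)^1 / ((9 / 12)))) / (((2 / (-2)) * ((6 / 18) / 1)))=-36 / 7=-5.14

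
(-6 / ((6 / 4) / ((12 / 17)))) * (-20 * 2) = 1920 / 17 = 112.94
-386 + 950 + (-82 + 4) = 486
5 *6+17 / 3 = 107 / 3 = 35.67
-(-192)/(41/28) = 5376/41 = 131.12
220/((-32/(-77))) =4235/8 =529.38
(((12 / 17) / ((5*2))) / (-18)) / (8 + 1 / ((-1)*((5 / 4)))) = -1 / 1836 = -0.00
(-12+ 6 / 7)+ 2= -9.14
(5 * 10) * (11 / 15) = 110 / 3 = 36.67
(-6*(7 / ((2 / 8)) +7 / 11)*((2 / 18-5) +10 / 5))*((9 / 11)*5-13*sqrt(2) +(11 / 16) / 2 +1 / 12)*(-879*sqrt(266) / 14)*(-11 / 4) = -2228265*sqrt(133) +272591085*sqrt(266) / 704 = -19382511.76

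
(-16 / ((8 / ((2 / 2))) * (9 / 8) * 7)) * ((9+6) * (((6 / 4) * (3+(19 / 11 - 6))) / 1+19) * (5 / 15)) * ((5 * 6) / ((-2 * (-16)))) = -4700 / 231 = -20.35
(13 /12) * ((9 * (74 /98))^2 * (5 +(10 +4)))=9129861 /9604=950.63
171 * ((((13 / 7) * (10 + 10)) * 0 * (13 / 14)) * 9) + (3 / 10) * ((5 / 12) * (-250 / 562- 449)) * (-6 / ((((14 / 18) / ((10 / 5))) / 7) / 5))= 8524845 / 281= 30337.53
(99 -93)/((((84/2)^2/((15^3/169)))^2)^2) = 59326171875/601923235347394688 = 0.00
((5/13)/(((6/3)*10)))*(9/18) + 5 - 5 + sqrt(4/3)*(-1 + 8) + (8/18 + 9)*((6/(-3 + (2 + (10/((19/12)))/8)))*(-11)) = 14*sqrt(3)/3 + 923783/312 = 2968.93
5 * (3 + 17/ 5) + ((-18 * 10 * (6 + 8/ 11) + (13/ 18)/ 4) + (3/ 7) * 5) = -1176.59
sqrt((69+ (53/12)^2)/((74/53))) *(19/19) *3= sqrt(49985890)/296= 23.89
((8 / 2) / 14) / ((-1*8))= -1 / 28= -0.04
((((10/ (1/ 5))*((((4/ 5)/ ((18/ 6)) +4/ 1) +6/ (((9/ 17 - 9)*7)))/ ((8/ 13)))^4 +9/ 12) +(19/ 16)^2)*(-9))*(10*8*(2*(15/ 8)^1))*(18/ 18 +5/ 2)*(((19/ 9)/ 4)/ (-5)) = 81341414009841263059/ 776868986880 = 104704159.11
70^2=4900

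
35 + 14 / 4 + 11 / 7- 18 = 309 / 14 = 22.07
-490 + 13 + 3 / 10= -4767 / 10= -476.70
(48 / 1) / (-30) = -8 / 5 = -1.60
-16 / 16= -1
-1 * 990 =-990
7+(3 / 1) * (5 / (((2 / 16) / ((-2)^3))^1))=-953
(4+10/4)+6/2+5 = 29/2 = 14.50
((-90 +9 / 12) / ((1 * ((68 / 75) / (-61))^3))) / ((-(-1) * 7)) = 3882904.79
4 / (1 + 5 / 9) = 18 / 7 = 2.57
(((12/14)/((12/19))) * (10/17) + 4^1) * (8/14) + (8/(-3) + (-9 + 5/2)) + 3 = -17117/4998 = -3.42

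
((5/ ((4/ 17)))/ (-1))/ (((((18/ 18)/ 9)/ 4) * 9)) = -85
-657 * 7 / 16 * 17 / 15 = -26061 / 80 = -325.76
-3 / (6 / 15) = -15 / 2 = -7.50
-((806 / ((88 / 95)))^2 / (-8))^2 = -2148397338664500625 / 239878144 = -8956202940.54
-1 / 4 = -0.25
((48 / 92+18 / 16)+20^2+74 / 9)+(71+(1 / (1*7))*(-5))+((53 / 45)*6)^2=17068977 / 32200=530.09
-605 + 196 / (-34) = -10383 / 17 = -610.76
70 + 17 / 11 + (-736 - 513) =-12952 / 11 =-1177.45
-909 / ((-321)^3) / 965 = 101 / 3546499485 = 0.00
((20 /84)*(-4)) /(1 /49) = -140 /3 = -46.67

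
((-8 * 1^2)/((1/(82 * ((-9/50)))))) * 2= 5904/25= 236.16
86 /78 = 43 /39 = 1.10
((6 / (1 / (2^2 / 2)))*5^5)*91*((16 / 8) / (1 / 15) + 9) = 133087500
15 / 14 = 1.07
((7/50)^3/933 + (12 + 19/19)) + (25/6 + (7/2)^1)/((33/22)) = 6336626029/349875000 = 18.11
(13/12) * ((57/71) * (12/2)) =741/142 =5.22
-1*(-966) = 966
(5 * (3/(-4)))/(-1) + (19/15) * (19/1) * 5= 1489/12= 124.08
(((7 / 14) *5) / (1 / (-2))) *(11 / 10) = -11 / 2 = -5.50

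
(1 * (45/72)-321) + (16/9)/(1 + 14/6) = -38381/120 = -319.84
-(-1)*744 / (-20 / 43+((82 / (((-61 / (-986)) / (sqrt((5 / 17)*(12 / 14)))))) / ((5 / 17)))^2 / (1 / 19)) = 1041619530 / 136189545189809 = 0.00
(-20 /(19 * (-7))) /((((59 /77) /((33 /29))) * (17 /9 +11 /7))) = 228690 /3543481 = 0.06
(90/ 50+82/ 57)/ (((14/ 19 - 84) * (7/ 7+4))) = -923/ 118650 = -0.01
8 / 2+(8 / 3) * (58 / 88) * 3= 102 / 11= 9.27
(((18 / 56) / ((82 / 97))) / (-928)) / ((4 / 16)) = -873 / 532672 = -0.00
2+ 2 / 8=9 / 4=2.25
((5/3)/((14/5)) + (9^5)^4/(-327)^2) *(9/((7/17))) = 2893524379255564202913/1164338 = 2485124061273929.22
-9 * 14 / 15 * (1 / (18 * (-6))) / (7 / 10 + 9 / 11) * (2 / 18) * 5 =0.03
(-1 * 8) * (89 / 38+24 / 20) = -2692 / 95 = -28.34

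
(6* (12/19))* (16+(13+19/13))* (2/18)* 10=31680/247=128.26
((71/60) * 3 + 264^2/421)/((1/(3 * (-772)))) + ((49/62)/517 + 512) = -26390340460541/67473670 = -391120.57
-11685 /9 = -3895 /3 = -1298.33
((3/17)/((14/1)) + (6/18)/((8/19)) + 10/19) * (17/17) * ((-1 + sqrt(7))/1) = -72203/54264 + 72203 * sqrt(7)/54264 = 2.19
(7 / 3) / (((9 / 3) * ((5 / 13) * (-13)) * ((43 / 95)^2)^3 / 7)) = -7203900528125 / 56892267441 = -126.62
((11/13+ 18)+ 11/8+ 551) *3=178221/104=1713.66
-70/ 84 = -5/ 6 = -0.83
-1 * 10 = -10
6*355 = 2130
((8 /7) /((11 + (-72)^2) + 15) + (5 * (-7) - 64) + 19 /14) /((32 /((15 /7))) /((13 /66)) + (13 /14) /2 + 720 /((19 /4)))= -1759147338 /4105141871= -0.43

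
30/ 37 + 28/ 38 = 1088/ 703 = 1.55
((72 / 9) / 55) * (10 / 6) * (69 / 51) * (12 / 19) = 736 / 3553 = 0.21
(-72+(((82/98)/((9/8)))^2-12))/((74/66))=-178517020/2398599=-74.43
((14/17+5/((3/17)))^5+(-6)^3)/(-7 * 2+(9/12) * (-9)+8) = -29081070023527964/17596287801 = -1652682.11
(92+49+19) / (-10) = -16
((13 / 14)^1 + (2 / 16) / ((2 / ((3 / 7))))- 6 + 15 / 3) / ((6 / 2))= -5 / 336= -0.01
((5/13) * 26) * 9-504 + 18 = -396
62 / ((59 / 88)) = 5456 / 59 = 92.47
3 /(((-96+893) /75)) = 225 /797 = 0.28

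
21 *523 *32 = 351456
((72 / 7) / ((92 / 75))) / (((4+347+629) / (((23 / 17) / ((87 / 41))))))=1845 / 338198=0.01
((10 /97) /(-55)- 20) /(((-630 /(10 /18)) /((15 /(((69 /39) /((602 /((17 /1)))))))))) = 5.30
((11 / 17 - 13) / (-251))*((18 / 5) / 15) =252 / 21335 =0.01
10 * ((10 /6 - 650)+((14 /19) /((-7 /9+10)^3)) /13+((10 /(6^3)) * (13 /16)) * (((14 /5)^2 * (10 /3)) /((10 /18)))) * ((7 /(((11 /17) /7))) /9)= -2489415814272541 /45758970036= -54402.79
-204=-204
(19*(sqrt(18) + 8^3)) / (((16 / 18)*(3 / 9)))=1539*sqrt(2) / 8 + 32832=33104.06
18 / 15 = 1.20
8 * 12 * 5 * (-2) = -960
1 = 1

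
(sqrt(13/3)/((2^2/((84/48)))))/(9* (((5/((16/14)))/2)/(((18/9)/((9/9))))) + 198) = 14* sqrt(39)/19953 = 0.00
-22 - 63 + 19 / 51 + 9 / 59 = -254185 / 3009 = -84.47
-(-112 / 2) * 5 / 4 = 70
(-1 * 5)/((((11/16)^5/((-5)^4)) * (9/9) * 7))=-3276800000/1127357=-2906.62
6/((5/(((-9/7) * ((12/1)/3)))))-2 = -286/35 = -8.17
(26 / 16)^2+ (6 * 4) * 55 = 1322.64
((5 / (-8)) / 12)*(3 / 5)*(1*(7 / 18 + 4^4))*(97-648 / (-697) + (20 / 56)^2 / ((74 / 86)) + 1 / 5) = -2292547251397 / 2911474944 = -787.42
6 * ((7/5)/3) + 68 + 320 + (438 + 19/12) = 49823/60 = 830.38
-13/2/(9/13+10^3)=-169/26018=-0.01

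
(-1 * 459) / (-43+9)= 27 / 2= 13.50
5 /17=0.29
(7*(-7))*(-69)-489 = 2892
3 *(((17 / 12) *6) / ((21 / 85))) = 1445 / 14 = 103.21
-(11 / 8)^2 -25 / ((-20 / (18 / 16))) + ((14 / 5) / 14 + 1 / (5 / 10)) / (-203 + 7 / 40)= -257135 / 519232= -0.50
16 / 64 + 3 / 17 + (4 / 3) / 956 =20861 / 48756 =0.43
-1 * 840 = -840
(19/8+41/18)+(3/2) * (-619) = -66517/72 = -923.85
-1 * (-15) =15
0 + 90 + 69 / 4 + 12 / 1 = 477 / 4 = 119.25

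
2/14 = 1/7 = 0.14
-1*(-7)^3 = 343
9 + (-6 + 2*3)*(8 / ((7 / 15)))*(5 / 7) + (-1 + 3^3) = 35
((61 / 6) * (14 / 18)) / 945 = 61 / 7290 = 0.01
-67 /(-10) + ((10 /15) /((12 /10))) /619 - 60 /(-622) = 117769777 /17325810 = 6.80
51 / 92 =0.55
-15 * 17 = -255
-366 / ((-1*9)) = 122 / 3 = 40.67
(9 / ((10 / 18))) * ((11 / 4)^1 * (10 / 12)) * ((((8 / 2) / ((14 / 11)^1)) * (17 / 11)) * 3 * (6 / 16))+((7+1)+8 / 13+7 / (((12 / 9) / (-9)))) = 478229 / 2912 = 164.23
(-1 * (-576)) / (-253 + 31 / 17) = -4896 / 2135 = -2.29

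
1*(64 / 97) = 0.66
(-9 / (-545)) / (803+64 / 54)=0.00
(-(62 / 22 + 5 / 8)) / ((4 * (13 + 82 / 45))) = -13635 / 234784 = -0.06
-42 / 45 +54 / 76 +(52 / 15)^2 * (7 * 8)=5752207 / 8550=672.77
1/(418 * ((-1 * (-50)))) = 1/20900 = 0.00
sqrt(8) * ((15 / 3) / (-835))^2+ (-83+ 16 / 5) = -399 / 5+ 2 * sqrt(2) / 27889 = -79.80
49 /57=0.86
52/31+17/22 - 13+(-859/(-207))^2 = 194936287/29223018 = 6.67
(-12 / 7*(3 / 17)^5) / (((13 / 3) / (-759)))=6639732 / 129206987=0.05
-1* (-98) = 98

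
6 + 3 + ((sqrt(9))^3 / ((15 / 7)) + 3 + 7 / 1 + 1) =32.60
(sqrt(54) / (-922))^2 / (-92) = -27 / 39103864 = -0.00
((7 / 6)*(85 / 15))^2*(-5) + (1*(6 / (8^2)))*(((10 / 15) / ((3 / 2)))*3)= -141529 / 648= -218.41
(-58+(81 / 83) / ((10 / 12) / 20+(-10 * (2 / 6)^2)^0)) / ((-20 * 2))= 59203 / 41500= 1.43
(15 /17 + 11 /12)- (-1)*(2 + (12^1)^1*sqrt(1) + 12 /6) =3631 /204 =17.80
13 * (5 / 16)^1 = 65 / 16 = 4.06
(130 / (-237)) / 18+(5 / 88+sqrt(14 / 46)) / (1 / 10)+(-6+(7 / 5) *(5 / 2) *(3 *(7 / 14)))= 5.30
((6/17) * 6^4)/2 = 3888/17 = 228.71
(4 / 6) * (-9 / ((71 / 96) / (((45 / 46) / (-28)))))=3240 / 11431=0.28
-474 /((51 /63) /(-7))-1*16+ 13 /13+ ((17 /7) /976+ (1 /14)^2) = 3320091723 /813008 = 4083.71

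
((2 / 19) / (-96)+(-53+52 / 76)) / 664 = -47713 / 605568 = -0.08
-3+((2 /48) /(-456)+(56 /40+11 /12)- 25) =-25.68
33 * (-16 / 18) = -88 / 3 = -29.33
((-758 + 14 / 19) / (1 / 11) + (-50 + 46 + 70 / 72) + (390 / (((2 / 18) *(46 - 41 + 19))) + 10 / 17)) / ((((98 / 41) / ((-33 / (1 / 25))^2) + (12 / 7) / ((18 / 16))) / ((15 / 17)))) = -7747467923146875 / 1634454826826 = -4740.09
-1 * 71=-71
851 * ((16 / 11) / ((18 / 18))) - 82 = 12714 / 11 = 1155.82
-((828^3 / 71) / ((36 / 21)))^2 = -109651760452733184 / 5041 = -21751985806929.81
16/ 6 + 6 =26/ 3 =8.67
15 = 15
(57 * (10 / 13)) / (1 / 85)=48450 / 13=3726.92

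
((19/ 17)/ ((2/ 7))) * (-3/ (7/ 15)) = -25.15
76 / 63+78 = 79.21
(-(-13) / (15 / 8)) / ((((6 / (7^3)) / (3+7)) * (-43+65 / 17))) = -303212 / 2997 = -101.17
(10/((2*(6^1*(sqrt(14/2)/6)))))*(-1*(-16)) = 80*sqrt(7)/7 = 30.24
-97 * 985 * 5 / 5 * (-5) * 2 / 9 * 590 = 563715500 / 9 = 62635055.56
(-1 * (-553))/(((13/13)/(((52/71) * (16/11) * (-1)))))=-460096/781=-589.11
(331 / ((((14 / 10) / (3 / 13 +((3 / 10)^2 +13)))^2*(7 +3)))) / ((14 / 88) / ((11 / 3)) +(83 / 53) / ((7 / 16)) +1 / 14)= 636552968235767 / 784765527000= 811.14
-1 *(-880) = 880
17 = 17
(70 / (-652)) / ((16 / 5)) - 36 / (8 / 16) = -375727 / 5216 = -72.03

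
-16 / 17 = -0.94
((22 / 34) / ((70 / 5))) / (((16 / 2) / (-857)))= -9427 / 1904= -4.95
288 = 288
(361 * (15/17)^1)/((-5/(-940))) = 1018020/17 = 59883.53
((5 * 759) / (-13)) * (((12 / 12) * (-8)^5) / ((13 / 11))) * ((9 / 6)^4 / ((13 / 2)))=13849989120 / 2197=6304046.03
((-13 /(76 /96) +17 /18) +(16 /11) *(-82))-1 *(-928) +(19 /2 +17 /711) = 13254611 /16511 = 802.77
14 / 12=7 / 6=1.17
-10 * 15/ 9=-50/ 3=-16.67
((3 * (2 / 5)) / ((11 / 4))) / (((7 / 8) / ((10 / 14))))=192 / 539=0.36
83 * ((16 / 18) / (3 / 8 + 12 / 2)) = 5312 / 459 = 11.57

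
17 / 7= 2.43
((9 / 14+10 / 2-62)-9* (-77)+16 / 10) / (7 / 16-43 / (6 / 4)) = -1072248 / 47425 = -22.61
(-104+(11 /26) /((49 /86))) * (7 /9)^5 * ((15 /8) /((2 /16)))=-440.85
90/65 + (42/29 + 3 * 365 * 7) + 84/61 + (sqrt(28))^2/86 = 7584181261/988871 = 7669.54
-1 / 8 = -0.12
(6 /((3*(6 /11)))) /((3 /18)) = 22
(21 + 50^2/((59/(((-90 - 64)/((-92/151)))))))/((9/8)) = 9538.85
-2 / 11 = -0.18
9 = 9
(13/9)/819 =1/567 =0.00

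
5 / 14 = 0.36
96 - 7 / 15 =1433 / 15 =95.53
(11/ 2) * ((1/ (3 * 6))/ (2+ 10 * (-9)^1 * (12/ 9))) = -11/ 4248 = -0.00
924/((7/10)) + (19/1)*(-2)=1282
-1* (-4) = 4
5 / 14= 0.36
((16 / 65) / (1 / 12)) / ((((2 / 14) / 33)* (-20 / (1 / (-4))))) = 2772 / 325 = 8.53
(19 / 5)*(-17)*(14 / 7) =-646 / 5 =-129.20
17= 17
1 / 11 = 0.09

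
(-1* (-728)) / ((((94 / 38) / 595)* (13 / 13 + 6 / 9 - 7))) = -3086265 / 94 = -32832.61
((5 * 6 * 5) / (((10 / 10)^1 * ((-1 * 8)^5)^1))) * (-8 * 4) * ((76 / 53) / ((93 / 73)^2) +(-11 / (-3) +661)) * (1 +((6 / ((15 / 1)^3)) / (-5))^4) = 30543069821320068216061 / 313285699687500000000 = 97.49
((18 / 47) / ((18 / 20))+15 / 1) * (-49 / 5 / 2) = -7105 / 94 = -75.59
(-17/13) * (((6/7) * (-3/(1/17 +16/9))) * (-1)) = -46818/25571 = -1.83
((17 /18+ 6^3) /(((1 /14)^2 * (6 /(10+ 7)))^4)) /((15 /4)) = 12033196752470432 /2187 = 5502147577718.53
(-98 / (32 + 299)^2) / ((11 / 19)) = -1862 / 1205171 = -0.00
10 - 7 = 3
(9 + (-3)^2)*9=162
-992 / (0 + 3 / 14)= -13888 / 3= -4629.33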